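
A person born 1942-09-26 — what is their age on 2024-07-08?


Birth: 1942-09-26
Reference: 2024-07-08
Year difference: 2024 - 1942 = 82
Birthday not yet reached in 2024, subtract 1

81 years old


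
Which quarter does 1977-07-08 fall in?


Month: July (month 7)
Q1: Jan-Mar, Q2: Apr-Jun, Q3: Jul-Sep, Q4: Oct-Dec

Q3


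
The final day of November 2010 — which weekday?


November 2010 has 30 days
Anchor: Jan 1, 2010. With p = 2010 - 1 = 2009: (p + p//4 - p//100 + p//400) mod 7 = (2009 + 502 - 20 + 5) mod 7 = 2496 mod 7 = 4 -> Friday (Mon=0 ... Sun=6)
Days before November (Jan-Oct): 304; November 1 index = (4 + 304) mod 7 = 0 -> Monday
Last day offset: 30 - 1 = 29 days
Weekday index = (0 + 29) mod 7 = 1

Tuesday, November 30


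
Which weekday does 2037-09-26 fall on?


Date: September 26, 2037
Anchor: Jan 1, 2037. With p = 2037 - 1 = 2036: (p + p//4 - p//100 + p//400) mod 7 = (2036 + 509 - 20 + 5) mod 7 = 2530 mod 7 = 3 -> Thursday (Mon=0 ... Sun=6)
Days before September (Jan-Aug): 243; offset = 243 + 26 - 1 = 268
Weekday index = (3 + 268) mod 7 = 5

Day of the week: Saturday


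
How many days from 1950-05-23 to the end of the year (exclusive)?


Day of year: 143 of 365
Remaining = 365 - 143

222 days


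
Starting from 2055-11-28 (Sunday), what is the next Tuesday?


Current: Sunday
Target: Tuesday
Days ahead: 2

Next Tuesday: 2055-11-30


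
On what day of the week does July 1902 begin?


Target: July 1, 1902
Anchor: Jan 1, 1902. With p = 1902 - 1 = 1901: (p + p//4 - p//100 + p//400) mod 7 = (1901 + 475 - 19 + 4) mod 7 = 2361 mod 7 = 2 -> Wednesday (Mon=0 ... Sun=6)
Days before July (Jan-Jun): 181 days
Weekday index = (2 + 181) mod 7 = 1

Tuesday


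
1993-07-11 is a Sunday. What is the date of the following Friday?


Current: Sunday
Target: Friday
Days ahead: 5

Next Friday: 1993-07-16


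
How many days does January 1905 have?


January 1905

31 days


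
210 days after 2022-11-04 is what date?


Start: 2022-11-04, add 210 days
November 2022 has 30 days: 30 - 4 = 26 days to November 30 -> 184 left
December 2022 has 31 days -> 153 left
January 2023 has 31 days -> 122 left
February 2023 has 28 days -> 94 left
March 2023 has 31 days -> 63 left
April 2023 has 30 days -> 33 left
May 2023 has 31 days -> 2 left
June 2023: 2 <= 30 -> lands on June 2

Result: 2023-06-02


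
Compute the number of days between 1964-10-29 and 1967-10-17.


From 1964-10-29 to 1967-10-17
1964-10-29: days before October = 31 + 29 + 31 + 30 + 31 + 30 + 31 + 31 + 30 = 274 (1964 is a leap year); day of year = 274 + 29 = 303
1967-10-17: days before October = 31 + 28 + 31 + 30 + 31 + 30 + 31 + 31 + 30 = 273 (1967 is not a leap year); day of year = 273 + 17 = 290
Rest of 1964: 366 - 303 = 63
Full years 1965 (365), 1966 (365): 730
Total = 63 + 730 + 290 = 1083

1083 days


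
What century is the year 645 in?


Century = (year - 1) // 100 + 1
= (645 - 1) // 100 + 1
= 644 // 100 + 1
= 6 + 1

7th century


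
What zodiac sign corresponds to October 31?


Date: October 31
Conventional tropical zodiac dates: Scorpio from October 23 onward; Sagittarius starts November 22
October 31 falls within the Scorpio range

Scorpio


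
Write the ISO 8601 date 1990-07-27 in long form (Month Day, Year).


ISO 1990-07-27 parses as year=1990, month=07, day=27
Month 7 -> July

July 27, 1990


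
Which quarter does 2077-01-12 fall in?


Month: January (month 1)
Q1: Jan-Mar, Q2: Apr-Jun, Q3: Jul-Sep, Q4: Oct-Dec

Q1


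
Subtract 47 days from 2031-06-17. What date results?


Start: 2031-06-17, subtract 47 days
Back 17 days from June 17 reaches May 31, 2031 -> 30 left
May 2031: 31 - 30 = 1 -> lands on May 1

Result: 2031-05-01


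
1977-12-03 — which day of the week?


Date: December 3, 1977
Anchor: Jan 1, 1977. With p = 1977 - 1 = 1976: (p + p//4 - p//100 + p//400) mod 7 = (1976 + 494 - 19 + 4) mod 7 = 2455 mod 7 = 5 -> Saturday (Mon=0 ... Sun=6)
Days before December (Jan-Nov): 334; offset = 334 + 3 - 1 = 336
Weekday index = (5 + 336) mod 7 = 5

Day of the week: Saturday


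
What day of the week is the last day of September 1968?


September 1968 has 30 days
Anchor: Jan 1, 1968. With p = 1968 - 1 = 1967: (p + p//4 - p//100 + p//400) mod 7 = (1967 + 491 - 19 + 4) mod 7 = 2443 mod 7 = 0 -> Monday (Mon=0 ... Sun=6)
Days before September (Jan-Aug): 244; September 1 index = (0 + 244) mod 7 = 6 -> Sunday
Last day offset: 30 - 1 = 29 days
Weekday index = (6 + 29) mod 7 = 0

Monday, September 30


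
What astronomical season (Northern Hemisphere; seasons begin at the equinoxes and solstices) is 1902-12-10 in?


Date: December 10
Astronomical Autumn (approx.; exact equinox/solstice day varies by year): September 22 to December 20
December 10 falls within the Autumn window

Autumn


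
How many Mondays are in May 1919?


May 1919 has 31 days
Anchor: Jan 1, 1919. With p = 1919 - 1 = 1918: (p + p//4 - p//100 + p//400) mod 7 = (1918 + 479 - 19 + 4) mod 7 = 2382 mod 7 = 2 -> Wednesday (Mon=0 ... Sun=6)
Days before May (Jan-Apr): 120; May 1 index = (2 + 120) mod 7 = 3 -> Thursday
First Monday is May 5
Mondays: 5, 12, 19, 26

4 Mondays


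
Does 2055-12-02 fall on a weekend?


Anchor: Jan 1, 2055. With p = 2055 - 1 = 2054: (p + p//4 - p//100 + p//400) mod 7 = (2054 + 513 - 20 + 5) mod 7 = 2552 mod 7 = 4 -> Friday (Mon=0 ... Sun=6)
Day of year: 336; offset = 335
Weekday index = (4 + 335) mod 7 = 3 -> Thursday
Weekend days: Saturday, Sunday

No


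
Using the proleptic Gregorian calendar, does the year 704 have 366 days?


Gregorian leap year rule: divisible by 4, but not by 100, unless also by 400.
704 is divisible by 4 but not 100 -> leap year

Yes


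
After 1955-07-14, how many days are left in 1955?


Day of year: 195 of 365
Remaining = 365 - 195

170 days


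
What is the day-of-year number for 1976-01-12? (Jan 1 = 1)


Date: January 12, 1976
No months before January
Plus 12 days in January

Day of year: 12


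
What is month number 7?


Month 7 of 12

July


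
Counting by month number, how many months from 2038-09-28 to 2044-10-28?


From September 2038 to October 2044
6 years * 12 = 72 months, plus 1 month = 73

73 months


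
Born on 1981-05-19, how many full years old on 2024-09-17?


Birth: 1981-05-19
Reference: 2024-09-17
Year difference: 2024 - 1981 = 43

43 years old


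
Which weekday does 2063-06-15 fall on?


Date: June 15, 2063
Anchor: Jan 1, 2063. With p = 2063 - 1 = 2062: (p + p//4 - p//100 + p//400) mod 7 = (2062 + 515 - 20 + 5) mod 7 = 2562 mod 7 = 0 -> Monday (Mon=0 ... Sun=6)
Days before June (Jan-May): 151; offset = 151 + 15 - 1 = 165
Weekday index = (0 + 165) mod 7 = 4

Day of the week: Friday


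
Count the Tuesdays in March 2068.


March 2068 has 31 days
Anchor: Jan 1, 2068. With p = 2068 - 1 = 2067: (p + p//4 - p//100 + p//400) mod 7 = (2067 + 516 - 20 + 5) mod 7 = 2568 mod 7 = 6 -> Sunday (Mon=0 ... Sun=6)
Days before March (Jan-Feb): 60; March 1 index = (6 + 60) mod 7 = 3 -> Thursday
First Tuesday is March 6
Tuesdays: 6, 13, 20, 27

4 Tuesdays


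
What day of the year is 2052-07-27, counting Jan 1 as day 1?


Date: July 27, 2052
Days in months 1 through 6: 182
Plus 27 days in July

Day of year: 209


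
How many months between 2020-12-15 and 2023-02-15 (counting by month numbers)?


From December 2020 to February 2023
3 years * 12 = 36 months, minus 10 months = 26

26 months


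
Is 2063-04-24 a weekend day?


Anchor: Jan 1, 2063. With p = 2063 - 1 = 2062: (p + p//4 - p//100 + p//400) mod 7 = (2062 + 515 - 20 + 5) mod 7 = 2562 mod 7 = 0 -> Monday (Mon=0 ... Sun=6)
Day of year: 114; offset = 113
Weekday index = (0 + 113) mod 7 = 1 -> Tuesday
Weekend days: Saturday, Sunday

No


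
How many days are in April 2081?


April 2081

30 days


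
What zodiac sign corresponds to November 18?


Date: November 18
Conventional tropical zodiac dates: Scorpio from October 23 onward; Sagittarius starts November 22
November 18 falls within the Scorpio range

Scorpio


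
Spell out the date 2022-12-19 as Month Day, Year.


ISO 2022-12-19 parses as year=2022, month=12, day=19
Month 12 -> December

December 19, 2022


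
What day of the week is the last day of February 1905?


February 1905 has 28 days
Anchor: Jan 1, 1905. With p = 1905 - 1 = 1904: (p + p//4 - p//100 + p//400) mod 7 = (1904 + 476 - 19 + 4) mod 7 = 2365 mod 7 = 6 -> Sunday (Mon=0 ... Sun=6)
Days before February (Jan): 31; February 1 index = (6 + 31) mod 7 = 2 -> Wednesday
Last day offset: 28 - 1 = 27 days
Weekday index = (2 + 27) mod 7 = 1

Tuesday, February 28


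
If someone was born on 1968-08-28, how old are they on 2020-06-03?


Birth: 1968-08-28
Reference: 2020-06-03
Year difference: 2020 - 1968 = 52
Birthday not yet reached in 2020, subtract 1

51 years old


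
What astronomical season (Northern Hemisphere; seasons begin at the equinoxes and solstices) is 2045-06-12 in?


Date: June 12
Astronomical Spring (approx.; exact equinox/solstice day varies by year): March 20 to June 20
June 12 falls within the Spring window

Spring


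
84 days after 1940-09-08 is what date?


Start: 1940-09-08, add 84 days
September 1940 has 30 days: 30 - 8 = 22 days to September 30 -> 62 left
October 1940 has 31 days -> 31 left
November 1940 has 30 days -> 1 left
December 1940: 1 <= 31 -> lands on December 1

Result: 1940-12-01


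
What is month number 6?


Month 6 of 12

June


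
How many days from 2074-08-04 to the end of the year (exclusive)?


Day of year: 216 of 365
Remaining = 365 - 216

149 days


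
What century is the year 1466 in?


Century = (year - 1) // 100 + 1
= (1466 - 1) // 100 + 1
= 1465 // 100 + 1
= 14 + 1

15th century


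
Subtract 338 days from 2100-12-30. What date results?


Start: 2100-12-30, subtract 338 days
Back 30 days from December 30 reaches November 30, 2100 -> 308 left
November 2100 has 30 days -> back to October 31, 2100 -> 278 left
October 2100 has 31 days -> back to September 30, 2100 -> 247 left
September 2100 has 30 days -> back to August 31, 2100 -> 217 left
August 2100 has 31 days -> back to July 31, 2100 -> 186 left
July 2100 has 31 days -> back to June 30, 2100 -> 155 left
June 2100 has 30 days -> back to May 31, 2100 -> 125 left
May 2100 has 31 days -> back to April 30, 2100 -> 94 left
April 2100 has 30 days -> back to March 31, 2100 -> 64 left
March 2100 has 31 days -> back to February 28, 2100 -> 33 left
February 2100 has 28 days -> back to January 31, 2100 -> 5 left
January 2100: 31 - 5 = 26 -> lands on January 26

Result: 2100-01-26


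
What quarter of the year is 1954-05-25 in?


Month: May (month 5)
Q1: Jan-Mar, Q2: Apr-Jun, Q3: Jul-Sep, Q4: Oct-Dec

Q2


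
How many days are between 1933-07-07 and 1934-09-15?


From 1933-07-07 to 1934-09-15
1933-07-07: days before July = 31 + 28 + 31 + 30 + 31 + 30 = 181 (1933 is not a leap year); day of year = 181 + 7 = 188
1934-09-15: days before September = 31 + 28 + 31 + 30 + 31 + 30 + 31 + 31 = 243 (1934 is not a leap year); day of year = 243 + 15 = 258
Rest of 1933: 365 - 188 = 177
Total = 177 + 258 = 435

435 days


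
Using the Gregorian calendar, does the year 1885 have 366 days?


Gregorian leap year rule: divisible by 4, but not by 100, unless also by 400.
1885 is not divisible by 4 -> not a leap year

No


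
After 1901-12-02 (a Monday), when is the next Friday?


Current: Monday
Target: Friday
Days ahead: 4

Next Friday: 1901-12-06


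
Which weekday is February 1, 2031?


Target: February 1, 2031
Anchor: Jan 1, 2031. With p = 2031 - 1 = 2030: (p + p//4 - p//100 + p//400) mod 7 = (2030 + 507 - 20 + 5) mod 7 = 2522 mod 7 = 2 -> Wednesday (Mon=0 ... Sun=6)
Days before February (Jan): 31 days
Weekday index = (2 + 31) mod 7 = 5

Saturday


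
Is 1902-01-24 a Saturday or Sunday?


Anchor: Jan 1, 1902. With p = 1902 - 1 = 1901: (p + p//4 - p//100 + p//400) mod 7 = (1901 + 475 - 19 + 4) mod 7 = 2361 mod 7 = 2 -> Wednesday (Mon=0 ... Sun=6)
Day of year: 24; offset = 23
Weekday index = (2 + 23) mod 7 = 4 -> Friday
Weekend days: Saturday, Sunday

No


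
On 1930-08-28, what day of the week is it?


Date: August 28, 1930
Anchor: Jan 1, 1930. With p = 1930 - 1 = 1929: (p + p//4 - p//100 + p//400) mod 7 = (1929 + 482 - 19 + 4) mod 7 = 2396 mod 7 = 2 -> Wednesday (Mon=0 ... Sun=6)
Days before August (Jan-Jul): 212; offset = 212 + 28 - 1 = 239
Weekday index = (2 + 239) mod 7 = 3

Day of the week: Thursday


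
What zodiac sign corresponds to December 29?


Date: December 29
Conventional tropical zodiac dates: Capricorn from December 22 onward; Aquarius starts January 20
December 29 falls within the Capricorn range

Capricorn


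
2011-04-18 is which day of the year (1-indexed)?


Date: April 18, 2011
Days in months 1 through 3: 90
Plus 18 days in April

Day of year: 108


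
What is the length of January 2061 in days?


January 2061

31 days


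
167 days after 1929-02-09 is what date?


Start: 1929-02-09, add 167 days
February 1929 has 28 days: 28 - 9 = 19 days to February 28 -> 148 left
March 1929 has 31 days -> 117 left
April 1929 has 30 days -> 87 left
May 1929 has 31 days -> 56 left
June 1929 has 30 days -> 26 left
July 1929: 26 <= 31 -> lands on July 26

Result: 1929-07-26


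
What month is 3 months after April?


April is month 4
4 + 3 = 7

July


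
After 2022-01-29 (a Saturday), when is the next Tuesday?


Current: Saturday
Target: Tuesday
Days ahead: 3

Next Tuesday: 2022-02-01


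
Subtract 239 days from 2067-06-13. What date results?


Start: 2067-06-13, subtract 239 days
Back 13 days from June 13 reaches May 31, 2067 -> 226 left
May 2067 has 31 days -> back to April 30, 2067 -> 195 left
April 2067 has 30 days -> back to March 31, 2067 -> 165 left
March 2067 has 31 days -> back to February 28, 2067 -> 134 left
February 2067 has 28 days -> back to January 31, 2067 -> 106 left
January 2067 has 31 days -> back to December 31, 2066 -> 75 left
December 2066 has 31 days -> back to November 30, 2066 -> 44 left
November 2066 has 30 days -> back to October 31, 2066 -> 14 left
October 2066: 31 - 14 = 17 -> lands on October 17

Result: 2066-10-17


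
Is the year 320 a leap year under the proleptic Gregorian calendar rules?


Gregorian leap year rule: divisible by 4, but not by 100, unless also by 400.
320 is divisible by 4 but not 100 -> leap year

Yes


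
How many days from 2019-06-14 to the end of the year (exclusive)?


Day of year: 165 of 365
Remaining = 365 - 165

200 days


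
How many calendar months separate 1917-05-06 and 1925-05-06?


From May 1917 to May 1925
8 years * 12 = 96 months = 96

96 months


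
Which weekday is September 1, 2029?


Target: September 1, 2029
Anchor: Jan 1, 2029. With p = 2029 - 1 = 2028: (p + p//4 - p//100 + p//400) mod 7 = (2028 + 507 - 20 + 5) mod 7 = 2520 mod 7 = 0 -> Monday (Mon=0 ... Sun=6)
Days before September (Jan-Aug): 243 days
Weekday index = (0 + 243) mod 7 = 5

Saturday


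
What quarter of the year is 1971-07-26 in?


Month: July (month 7)
Q1: Jan-Mar, Q2: Apr-Jun, Q3: Jul-Sep, Q4: Oct-Dec

Q3


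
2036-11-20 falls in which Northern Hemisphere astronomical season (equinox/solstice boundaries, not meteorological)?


Date: November 20
Astronomical Autumn (approx.; exact equinox/solstice day varies by year): September 22 to December 20
November 20 falls within the Autumn window

Autumn


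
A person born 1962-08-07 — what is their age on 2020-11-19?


Birth: 1962-08-07
Reference: 2020-11-19
Year difference: 2020 - 1962 = 58

58 years old


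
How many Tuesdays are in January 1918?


January 1918 has 31 days
Anchor: Jan 1, 1918. With p = 1918 - 1 = 1917: (p + p//4 - p//100 + p//400) mod 7 = (1917 + 479 - 19 + 4) mod 7 = 2381 mod 7 = 1 -> Tuesday (Mon=0 ... Sun=6)
January 1 is the anchor itself -> Tuesday
First Tuesday is January 1
Tuesdays: 1, 8, 15, 22, 29

5 Tuesdays


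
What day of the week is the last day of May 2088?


May 2088 has 31 days
Anchor: Jan 1, 2088. With p = 2088 - 1 = 2087: (p + p//4 - p//100 + p//400) mod 7 = (2087 + 521 - 20 + 5) mod 7 = 2593 mod 7 = 3 -> Thursday (Mon=0 ... Sun=6)
Days before May (Jan-Apr): 121; May 1 index = (3 + 121) mod 7 = 5 -> Saturday
Last day offset: 31 - 1 = 30 days
Weekday index = (5 + 30) mod 7 = 0

Monday, May 31


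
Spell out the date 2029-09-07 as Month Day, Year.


ISO 2029-09-07 parses as year=2029, month=09, day=07
Month 9 -> September

September 7, 2029


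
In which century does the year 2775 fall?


Century = (year - 1) // 100 + 1
= (2775 - 1) // 100 + 1
= 2774 // 100 + 1
= 27 + 1

28th century


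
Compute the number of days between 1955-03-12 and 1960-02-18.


From 1955-03-12 to 1960-02-18
1955-03-12: days before March = 31 + 28 = 59 (1955 is not a leap year); day of year = 59 + 12 = 71
1960-02-18: days before February = 31; day of year = 31 + 18 = 49
Rest of 1955: 365 - 71 = 294
Full years 1956 (366), 1957 (365), 1958 (365), 1959 (365): 1461
Total = 294 + 1461 + 49 = 1804

1804 days


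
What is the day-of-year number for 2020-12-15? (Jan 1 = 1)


Date: December 15, 2020
Days in months 1 through 11: 335
Plus 15 days in December

Day of year: 350


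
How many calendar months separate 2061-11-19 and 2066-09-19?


From November 2061 to September 2066
5 years * 12 = 60 months, minus 2 months = 58

58 months


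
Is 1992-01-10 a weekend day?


Anchor: Jan 1, 1992. With p = 1992 - 1 = 1991: (p + p//4 - p//100 + p//400) mod 7 = (1991 + 497 - 19 + 4) mod 7 = 2473 mod 7 = 2 -> Wednesday (Mon=0 ... Sun=6)
Day of year: 10; offset = 9
Weekday index = (2 + 9) mod 7 = 4 -> Friday
Weekend days: Saturday, Sunday

No


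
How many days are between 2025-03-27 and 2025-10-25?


From 2025-03-27 to 2025-10-25
2025-03-27: days before March = 31 + 28 = 59 (2025 is not a leap year); day of year = 59 + 27 = 86
2025-10-25: days before October = 31 + 28 + 31 + 30 + 31 + 30 + 31 + 31 + 30 = 273 (2025 is not a leap year); day of year = 273 + 25 = 298
Same year: 298 - 86 = 212

212 days


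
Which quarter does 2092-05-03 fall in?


Month: May (month 5)
Q1: Jan-Mar, Q2: Apr-Jun, Q3: Jul-Sep, Q4: Oct-Dec

Q2


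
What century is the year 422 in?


Century = (year - 1) // 100 + 1
= (422 - 1) // 100 + 1
= 421 // 100 + 1
= 4 + 1

5th century


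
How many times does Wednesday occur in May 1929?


May 1929 has 31 days
Anchor: Jan 1, 1929. With p = 1929 - 1 = 1928: (p + p//4 - p//100 + p//400) mod 7 = (1928 + 482 - 19 + 4) mod 7 = 2395 mod 7 = 1 -> Tuesday (Mon=0 ... Sun=6)
Days before May (Jan-Apr): 120; May 1 index = (1 + 120) mod 7 = 2 -> Wednesday
First Wednesday is May 1
Wednesdays: 1, 8, 15, 22, 29

5 Wednesdays


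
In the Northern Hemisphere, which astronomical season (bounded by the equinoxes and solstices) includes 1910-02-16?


Date: February 16
Astronomical Winter (approx.; exact equinox/solstice day varies by year): December 21 to March 19
February 16 falls within the Winter window

Winter


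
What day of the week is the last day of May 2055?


May 2055 has 31 days
Anchor: Jan 1, 2055. With p = 2055 - 1 = 2054: (p + p//4 - p//100 + p//400) mod 7 = (2054 + 513 - 20 + 5) mod 7 = 2552 mod 7 = 4 -> Friday (Mon=0 ... Sun=6)
Days before May (Jan-Apr): 120; May 1 index = (4 + 120) mod 7 = 5 -> Saturday
Last day offset: 31 - 1 = 30 days
Weekday index = (5 + 30) mod 7 = 0

Monday, May 31


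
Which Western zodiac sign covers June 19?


Date: June 19
Conventional tropical zodiac dates: Gemini from May 21 onward; Cancer starts June 21
June 19 falls within the Gemini range

Gemini


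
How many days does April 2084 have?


April 2084

30 days


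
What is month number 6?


Month 6 of 12

June


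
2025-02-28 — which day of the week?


Date: February 28, 2025
Anchor: Jan 1, 2025. With p = 2025 - 1 = 2024: (p + p//4 - p//100 + p//400) mod 7 = (2024 + 506 - 20 + 5) mod 7 = 2515 mod 7 = 2 -> Wednesday (Mon=0 ... Sun=6)
Days before February (Jan): 31; offset = 31 + 28 - 1 = 58
Weekday index = (2 + 58) mod 7 = 4

Day of the week: Friday


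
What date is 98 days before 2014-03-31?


Start: 2014-03-31, subtract 98 days
Back 31 days from March 31 reaches February 28, 2014 -> 67 left
February 2014 has 28 days -> back to January 31, 2014 -> 39 left
January 2014 has 31 days -> back to December 31, 2013 -> 8 left
December 2013: 31 - 8 = 23 -> lands on December 23

Result: 2013-12-23


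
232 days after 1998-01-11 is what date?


Start: 1998-01-11, add 232 days
January 1998 has 31 days: 31 - 11 = 20 days to January 31 -> 212 left
February 1998 has 28 days -> 184 left
March 1998 has 31 days -> 153 left
April 1998 has 30 days -> 123 left
May 1998 has 31 days -> 92 left
June 1998 has 30 days -> 62 left
July 1998 has 31 days -> 31 left
August 1998: 31 <= 31 -> lands on August 31

Result: 1998-08-31


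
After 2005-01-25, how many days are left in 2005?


Day of year: 25 of 365
Remaining = 365 - 25

340 days


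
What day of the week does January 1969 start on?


Target: January 1, 1969
Anchor: Jan 1, 1969. With p = 1969 - 1 = 1968: (p + p//4 - p//100 + p//400) mod 7 = (1968 + 492 - 19 + 4) mod 7 = 2445 mod 7 = 2 -> Wednesday (Mon=0 ... Sun=6)
Offset from anchor: 0 days
Weekday index = (2 + 0) mod 7 = 2

Wednesday


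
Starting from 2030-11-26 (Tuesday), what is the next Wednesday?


Current: Tuesday
Target: Wednesday
Days ahead: 1

Next Wednesday: 2030-11-27


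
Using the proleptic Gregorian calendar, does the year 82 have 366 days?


Gregorian leap year rule: divisible by 4, but not by 100, unless also by 400.
82 is not divisible by 4 -> not a leap year

No


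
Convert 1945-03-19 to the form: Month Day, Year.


ISO 1945-03-19 parses as year=1945, month=03, day=19
Month 3 -> March

March 19, 1945


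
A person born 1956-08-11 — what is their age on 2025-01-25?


Birth: 1956-08-11
Reference: 2025-01-25
Year difference: 2025 - 1956 = 69
Birthday not yet reached in 2025, subtract 1

68 years old


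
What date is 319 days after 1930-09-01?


Start: 1930-09-01, add 319 days
September 1930 has 30 days: 30 - 1 = 29 days to September 30 -> 290 left
October 1930 has 31 days -> 259 left
November 1930 has 30 days -> 229 left
December 1930 has 31 days -> 198 left
January 1931 has 31 days -> 167 left
February 1931 has 28 days -> 139 left
March 1931 has 31 days -> 108 left
April 1931 has 30 days -> 78 left
May 1931 has 31 days -> 47 left
June 1931 has 30 days -> 17 left
July 1931: 17 <= 31 -> lands on July 17

Result: 1931-07-17


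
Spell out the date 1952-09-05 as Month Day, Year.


ISO 1952-09-05 parses as year=1952, month=09, day=05
Month 9 -> September

September 5, 1952


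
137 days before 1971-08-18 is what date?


Start: 1971-08-18, subtract 137 days
Back 18 days from August 18 reaches July 31, 1971 -> 119 left
July 1971 has 31 days -> back to June 30, 1971 -> 88 left
June 1971 has 30 days -> back to May 31, 1971 -> 58 left
May 1971 has 31 days -> back to April 30, 1971 -> 27 left
April 1971: 30 - 27 = 3 -> lands on April 3

Result: 1971-04-03


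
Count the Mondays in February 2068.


February 2068 has 29 days
Anchor: Jan 1, 2068. With p = 2068 - 1 = 2067: (p + p//4 - p//100 + p//400) mod 7 = (2067 + 516 - 20 + 5) mod 7 = 2568 mod 7 = 6 -> Sunday (Mon=0 ... Sun=6)
Days before February (Jan): 31; February 1 index = (6 + 31) mod 7 = 2 -> Wednesday
First Monday is February 6
Mondays: 6, 13, 20, 27

4 Mondays


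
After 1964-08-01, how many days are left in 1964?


Day of year: 214 of 366
Remaining = 366 - 214

152 days


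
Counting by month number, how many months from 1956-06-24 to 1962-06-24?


From June 1956 to June 1962
6 years * 12 = 72 months = 72

72 months


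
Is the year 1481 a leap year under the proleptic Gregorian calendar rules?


Gregorian leap year rule: divisible by 4, but not by 100, unless also by 400.
1481 is not divisible by 4 -> not a leap year

No


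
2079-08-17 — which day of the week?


Date: August 17, 2079
Anchor: Jan 1, 2079. With p = 2079 - 1 = 2078: (p + p//4 - p//100 + p//400) mod 7 = (2078 + 519 - 20 + 5) mod 7 = 2582 mod 7 = 6 -> Sunday (Mon=0 ... Sun=6)
Days before August (Jan-Jul): 212; offset = 212 + 17 - 1 = 228
Weekday index = (6 + 228) mod 7 = 3

Day of the week: Thursday


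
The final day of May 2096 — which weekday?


May 2096 has 31 days
Anchor: Jan 1, 2096. With p = 2096 - 1 = 2095: (p + p//4 - p//100 + p//400) mod 7 = (2095 + 523 - 20 + 5) mod 7 = 2603 mod 7 = 6 -> Sunday (Mon=0 ... Sun=6)
Days before May (Jan-Apr): 121; May 1 index = (6 + 121) mod 7 = 1 -> Tuesday
Last day offset: 31 - 1 = 30 days
Weekday index = (1 + 30) mod 7 = 3

Thursday, May 31


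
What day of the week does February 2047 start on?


Target: February 1, 2047
Anchor: Jan 1, 2047. With p = 2047 - 1 = 2046: (p + p//4 - p//100 + p//400) mod 7 = (2046 + 511 - 20 + 5) mod 7 = 2542 mod 7 = 1 -> Tuesday (Mon=0 ... Sun=6)
Days before February (Jan): 31 days
Weekday index = (1 + 31) mod 7 = 4

Friday


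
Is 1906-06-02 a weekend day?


Anchor: Jan 1, 1906. With p = 1906 - 1 = 1905: (p + p//4 - p//100 + p//400) mod 7 = (1905 + 476 - 19 + 4) mod 7 = 2366 mod 7 = 0 -> Monday (Mon=0 ... Sun=6)
Day of year: 153; offset = 152
Weekday index = (0 + 152) mod 7 = 5 -> Saturday
Weekend days: Saturday, Sunday

Yes


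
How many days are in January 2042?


January 2042

31 days


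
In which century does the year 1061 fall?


Century = (year - 1) // 100 + 1
= (1061 - 1) // 100 + 1
= 1060 // 100 + 1
= 10 + 1

11th century


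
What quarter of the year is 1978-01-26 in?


Month: January (month 1)
Q1: Jan-Mar, Q2: Apr-Jun, Q3: Jul-Sep, Q4: Oct-Dec

Q1


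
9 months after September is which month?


September is month 9
9 + 9 = 18; wrap: 18 - 12 = 6

June


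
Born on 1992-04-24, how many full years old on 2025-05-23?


Birth: 1992-04-24
Reference: 2025-05-23
Year difference: 2025 - 1992 = 33

33 years old


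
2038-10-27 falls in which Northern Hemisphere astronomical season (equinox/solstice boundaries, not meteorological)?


Date: October 27
Astronomical Autumn (approx.; exact equinox/solstice day varies by year): September 22 to December 20
October 27 falls within the Autumn window

Autumn


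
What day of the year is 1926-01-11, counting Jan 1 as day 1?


Date: January 11, 1926
No months before January
Plus 11 days in January

Day of year: 11


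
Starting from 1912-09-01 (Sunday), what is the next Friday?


Current: Sunday
Target: Friday
Days ahead: 5

Next Friday: 1912-09-06


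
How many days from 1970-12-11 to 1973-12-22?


From 1970-12-11 to 1973-12-22
1970-12-11: days before December = 31 + 28 + 31 + 30 + 31 + 30 + 31 + 31 + 30 + 31 + 30 = 334 (1970 is not a leap year); day of year = 334 + 11 = 345
1973-12-22: days before December = 31 + 28 + 31 + 30 + 31 + 30 + 31 + 31 + 30 + 31 + 30 = 334 (1973 is not a leap year); day of year = 334 + 22 = 356
Rest of 1970: 365 - 345 = 20
Full years 1971 (365), 1972 (366): 731
Total = 20 + 731 + 356 = 1107

1107 days


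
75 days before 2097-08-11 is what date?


Start: 2097-08-11, subtract 75 days
Back 11 days from August 11 reaches July 31, 2097 -> 64 left
July 2097 has 31 days -> back to June 30, 2097 -> 33 left
June 2097 has 30 days -> back to May 31, 2097 -> 3 left
May 2097: 31 - 3 = 28 -> lands on May 28

Result: 2097-05-28


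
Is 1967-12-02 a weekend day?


Anchor: Jan 1, 1967. With p = 1967 - 1 = 1966: (p + p//4 - p//100 + p//400) mod 7 = (1966 + 491 - 19 + 4) mod 7 = 2442 mod 7 = 6 -> Sunday (Mon=0 ... Sun=6)
Day of year: 336; offset = 335
Weekday index = (6 + 335) mod 7 = 5 -> Saturday
Weekend days: Saturday, Sunday

Yes


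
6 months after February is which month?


February is month 2
2 + 6 = 8

August


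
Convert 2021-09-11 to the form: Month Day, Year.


ISO 2021-09-11 parses as year=2021, month=09, day=11
Month 9 -> September

September 11, 2021


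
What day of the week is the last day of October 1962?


October 1962 has 31 days
Anchor: Jan 1, 1962. With p = 1962 - 1 = 1961: (p + p//4 - p//100 + p//400) mod 7 = (1961 + 490 - 19 + 4) mod 7 = 2436 mod 7 = 0 -> Monday (Mon=0 ... Sun=6)
Days before October (Jan-Sep): 273; October 1 index = (0 + 273) mod 7 = 0 -> Monday
Last day offset: 31 - 1 = 30 days
Weekday index = (0 + 30) mod 7 = 2

Wednesday, October 31


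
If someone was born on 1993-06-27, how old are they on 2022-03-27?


Birth: 1993-06-27
Reference: 2022-03-27
Year difference: 2022 - 1993 = 29
Birthday not yet reached in 2022, subtract 1

28 years old


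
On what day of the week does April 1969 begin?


Target: April 1, 1969
Anchor: Jan 1, 1969. With p = 1969 - 1 = 1968: (p + p//4 - p//100 + p//400) mod 7 = (1968 + 492 - 19 + 4) mod 7 = 2445 mod 7 = 2 -> Wednesday (Mon=0 ... Sun=6)
Days before April (Jan-Mar): 90 days
Weekday index = (2 + 90) mod 7 = 1

Tuesday


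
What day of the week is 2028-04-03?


Date: April 3, 2028
Anchor: Jan 1, 2028. With p = 2028 - 1 = 2027: (p + p//4 - p//100 + p//400) mod 7 = (2027 + 506 - 20 + 5) mod 7 = 2518 mod 7 = 5 -> Saturday (Mon=0 ... Sun=6)
Days before April (Jan-Mar): 91; offset = 91 + 3 - 1 = 93
Weekday index = (5 + 93) mod 7 = 0

Day of the week: Monday


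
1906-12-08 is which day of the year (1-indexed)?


Date: December 8, 1906
Days in months 1 through 11: 334
Plus 8 days in December

Day of year: 342


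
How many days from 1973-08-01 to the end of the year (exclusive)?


Day of year: 213 of 365
Remaining = 365 - 213

152 days


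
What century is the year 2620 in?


Century = (year - 1) // 100 + 1
= (2620 - 1) // 100 + 1
= 2619 // 100 + 1
= 26 + 1

27th century


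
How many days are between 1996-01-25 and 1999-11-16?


From 1996-01-25 to 1999-11-16
1996-01-25: day of year = 25
1999-11-16: days before November = 31 + 28 + 31 + 30 + 31 + 30 + 31 + 31 + 30 + 31 = 304 (1999 is not a leap year); day of year = 304 + 16 = 320
Rest of 1996: 366 - 25 = 341
Full years 1997 (365), 1998 (365): 730
Total = 341 + 730 + 320 = 1391

1391 days


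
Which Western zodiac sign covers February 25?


Date: February 25
Conventional tropical zodiac dates: Pisces from February 19 onward; Aries starts March 21
February 25 falls within the Pisces range

Pisces


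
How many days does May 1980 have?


May 1980

31 days


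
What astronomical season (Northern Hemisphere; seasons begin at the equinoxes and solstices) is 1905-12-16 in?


Date: December 16
Astronomical Autumn (approx.; exact equinox/solstice day varies by year): September 22 to December 20
December 16 falls within the Autumn window

Autumn


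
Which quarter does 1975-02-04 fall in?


Month: February (month 2)
Q1: Jan-Mar, Q2: Apr-Jun, Q3: Jul-Sep, Q4: Oct-Dec

Q1


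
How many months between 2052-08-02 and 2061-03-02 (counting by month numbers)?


From August 2052 to March 2061
9 years * 12 = 108 months, minus 5 months = 103

103 months


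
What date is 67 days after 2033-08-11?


Start: 2033-08-11, add 67 days
August 2033 has 31 days: 31 - 11 = 20 days to August 31 -> 47 left
September 2033 has 30 days -> 17 left
October 2033: 17 <= 31 -> lands on October 17

Result: 2033-10-17


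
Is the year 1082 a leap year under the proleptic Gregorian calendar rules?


Gregorian leap year rule: divisible by 4, but not by 100, unless also by 400.
1082 is not divisible by 4 -> not a leap year

No


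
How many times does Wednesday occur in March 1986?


March 1986 has 31 days
Anchor: Jan 1, 1986. With p = 1986 - 1 = 1985: (p + p//4 - p//100 + p//400) mod 7 = (1985 + 496 - 19 + 4) mod 7 = 2466 mod 7 = 2 -> Wednesday (Mon=0 ... Sun=6)
Days before March (Jan-Feb): 59; March 1 index = (2 + 59) mod 7 = 5 -> Saturday
First Wednesday is March 5
Wednesdays: 5, 12, 19, 26

4 Wednesdays


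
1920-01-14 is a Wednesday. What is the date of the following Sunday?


Current: Wednesday
Target: Sunday
Days ahead: 4

Next Sunday: 1920-01-18


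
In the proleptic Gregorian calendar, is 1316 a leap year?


Gregorian leap year rule: divisible by 4, but not by 100, unless also by 400.
1316 is divisible by 4 but not 100 -> leap year

Yes


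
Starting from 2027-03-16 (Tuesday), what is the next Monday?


Current: Tuesday
Target: Monday
Days ahead: 6

Next Monday: 2027-03-22


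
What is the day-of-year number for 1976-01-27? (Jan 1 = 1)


Date: January 27, 1976
No months before January
Plus 27 days in January

Day of year: 27


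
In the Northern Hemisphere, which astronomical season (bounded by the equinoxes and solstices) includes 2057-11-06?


Date: November 6
Astronomical Autumn (approx.; exact equinox/solstice day varies by year): September 22 to December 20
November 6 falls within the Autumn window

Autumn


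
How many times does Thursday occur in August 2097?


August 2097 has 31 days
Anchor: Jan 1, 2097. With p = 2097 - 1 = 2096: (p + p//4 - p//100 + p//400) mod 7 = (2096 + 524 - 20 + 5) mod 7 = 2605 mod 7 = 1 -> Tuesday (Mon=0 ... Sun=6)
Days before August (Jan-Jul): 212; August 1 index = (1 + 212) mod 7 = 3 -> Thursday
First Thursday is August 1
Thursdays: 1, 8, 15, 22, 29

5 Thursdays


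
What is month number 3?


Month 3 of 12

March


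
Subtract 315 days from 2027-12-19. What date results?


Start: 2027-12-19, subtract 315 days
Back 19 days from December 19 reaches November 30, 2027 -> 296 left
November 2027 has 30 days -> back to October 31, 2027 -> 266 left
October 2027 has 31 days -> back to September 30, 2027 -> 235 left
September 2027 has 30 days -> back to August 31, 2027 -> 205 left
August 2027 has 31 days -> back to July 31, 2027 -> 174 left
July 2027 has 31 days -> back to June 30, 2027 -> 143 left
June 2027 has 30 days -> back to May 31, 2027 -> 113 left
May 2027 has 31 days -> back to April 30, 2027 -> 82 left
April 2027 has 30 days -> back to March 31, 2027 -> 52 left
March 2027 has 31 days -> back to February 28, 2027 -> 21 left
February 2027: 28 - 21 = 7 -> lands on February 7

Result: 2027-02-07


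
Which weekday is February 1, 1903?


Target: February 1, 1903
Anchor: Jan 1, 1903. With p = 1903 - 1 = 1902: (p + p//4 - p//100 + p//400) mod 7 = (1902 + 475 - 19 + 4) mod 7 = 2362 mod 7 = 3 -> Thursday (Mon=0 ... Sun=6)
Days before February (Jan): 31 days
Weekday index = (3 + 31) mod 7 = 6

Sunday


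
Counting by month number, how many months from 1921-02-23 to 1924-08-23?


From February 1921 to August 1924
3 years * 12 = 36 months, plus 6 months = 42

42 months


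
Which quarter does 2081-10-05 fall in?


Month: October (month 10)
Q1: Jan-Mar, Q2: Apr-Jun, Q3: Jul-Sep, Q4: Oct-Dec

Q4


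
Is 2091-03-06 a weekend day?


Anchor: Jan 1, 2091. With p = 2091 - 1 = 2090: (p + p//4 - p//100 + p//400) mod 7 = (2090 + 522 - 20 + 5) mod 7 = 2597 mod 7 = 0 -> Monday (Mon=0 ... Sun=6)
Day of year: 65; offset = 64
Weekday index = (0 + 64) mod 7 = 1 -> Tuesday
Weekend days: Saturday, Sunday

No


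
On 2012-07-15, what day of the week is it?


Date: July 15, 2012
Anchor: Jan 1, 2012. With p = 2012 - 1 = 2011: (p + p//4 - p//100 + p//400) mod 7 = (2011 + 502 - 20 + 5) mod 7 = 2498 mod 7 = 6 -> Sunday (Mon=0 ... Sun=6)
Days before July (Jan-Jun): 182; offset = 182 + 15 - 1 = 196
Weekday index = (6 + 196) mod 7 = 6

Day of the week: Sunday


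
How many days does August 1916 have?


August 1916

31 days


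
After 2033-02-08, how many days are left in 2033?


Day of year: 39 of 365
Remaining = 365 - 39

326 days


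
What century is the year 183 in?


Century = (year - 1) // 100 + 1
= (183 - 1) // 100 + 1
= 182 // 100 + 1
= 1 + 1

2nd century


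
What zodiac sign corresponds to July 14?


Date: July 14
Conventional tropical zodiac dates: Cancer from June 21 onward; Leo starts July 23
July 14 falls within the Cancer range

Cancer


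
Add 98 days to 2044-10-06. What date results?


Start: 2044-10-06, add 98 days
October 2044 has 31 days: 31 - 6 = 25 days to October 31 -> 73 left
November 2044 has 30 days -> 43 left
December 2044 has 31 days -> 12 left
January 2045: 12 <= 31 -> lands on January 12

Result: 2045-01-12


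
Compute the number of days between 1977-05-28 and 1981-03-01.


From 1977-05-28 to 1981-03-01
1977-05-28: days before May = 31 + 28 + 31 + 30 = 120 (1977 is not a leap year); day of year = 120 + 28 = 148
1981-03-01: days before March = 31 + 28 = 59 (1981 is not a leap year); day of year = 59 + 1 = 60
Rest of 1977: 365 - 148 = 217
Full years 1978 (365), 1979 (365), 1980 (366): 1096
Total = 217 + 1096 + 60 = 1373

1373 days


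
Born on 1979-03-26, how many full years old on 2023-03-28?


Birth: 1979-03-26
Reference: 2023-03-28
Year difference: 2023 - 1979 = 44

44 years old


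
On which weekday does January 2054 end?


January 2054 has 31 days
Anchor: Jan 1, 2054. With p = 2054 - 1 = 2053: (p + p//4 - p//100 + p//400) mod 7 = (2053 + 513 - 20 + 5) mod 7 = 2551 mod 7 = 3 -> Thursday (Mon=0 ... Sun=6)
January 1 is the anchor itself -> Thursday
Last day offset: 31 - 1 = 30 days
Weekday index = (3 + 30) mod 7 = 5

Saturday, January 31


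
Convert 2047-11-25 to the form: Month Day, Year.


ISO 2047-11-25 parses as year=2047, month=11, day=25
Month 11 -> November

November 25, 2047


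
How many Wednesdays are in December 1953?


December 1953 has 31 days
Anchor: Jan 1, 1953. With p = 1953 - 1 = 1952: (p + p//4 - p//100 + p//400) mod 7 = (1952 + 488 - 19 + 4) mod 7 = 2425 mod 7 = 3 -> Thursday (Mon=0 ... Sun=6)
Days before December (Jan-Nov): 334; December 1 index = (3 + 334) mod 7 = 1 -> Tuesday
First Wednesday is December 2
Wednesdays: 2, 9, 16, 23, 30

5 Wednesdays


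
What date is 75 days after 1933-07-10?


Start: 1933-07-10, add 75 days
July 1933 has 31 days: 31 - 10 = 21 days to July 31 -> 54 left
August 1933 has 31 days -> 23 left
September 1933: 23 <= 30 -> lands on September 23

Result: 1933-09-23


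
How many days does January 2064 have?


January 2064

31 days


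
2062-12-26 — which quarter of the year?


Month: December (month 12)
Q1: Jan-Mar, Q2: Apr-Jun, Q3: Jul-Sep, Q4: Oct-Dec

Q4


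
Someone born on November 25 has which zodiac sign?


Date: November 25
Conventional tropical zodiac dates: Sagittarius from November 22 onward; Capricorn starts December 22
November 25 falls within the Sagittarius range

Sagittarius


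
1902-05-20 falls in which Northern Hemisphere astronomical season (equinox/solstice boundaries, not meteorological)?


Date: May 20
Astronomical Spring (approx.; exact equinox/solstice day varies by year): March 20 to June 20
May 20 falls within the Spring window

Spring


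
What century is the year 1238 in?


Century = (year - 1) // 100 + 1
= (1238 - 1) // 100 + 1
= 1237 // 100 + 1
= 12 + 1

13th century


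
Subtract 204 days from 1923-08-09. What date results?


Start: 1923-08-09, subtract 204 days
Back 9 days from August 9 reaches July 31, 1923 -> 195 left
July 1923 has 31 days -> back to June 30, 1923 -> 164 left
June 1923 has 30 days -> back to May 31, 1923 -> 134 left
May 1923 has 31 days -> back to April 30, 1923 -> 103 left
April 1923 has 30 days -> back to March 31, 1923 -> 73 left
March 1923 has 31 days -> back to February 28, 1923 -> 42 left
February 1923 has 28 days -> back to January 31, 1923 -> 14 left
January 1923: 31 - 14 = 17 -> lands on January 17

Result: 1923-01-17


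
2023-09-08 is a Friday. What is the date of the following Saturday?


Current: Friday
Target: Saturday
Days ahead: 1

Next Saturday: 2023-09-09


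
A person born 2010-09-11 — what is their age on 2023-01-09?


Birth: 2010-09-11
Reference: 2023-01-09
Year difference: 2023 - 2010 = 13
Birthday not yet reached in 2023, subtract 1

12 years old
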